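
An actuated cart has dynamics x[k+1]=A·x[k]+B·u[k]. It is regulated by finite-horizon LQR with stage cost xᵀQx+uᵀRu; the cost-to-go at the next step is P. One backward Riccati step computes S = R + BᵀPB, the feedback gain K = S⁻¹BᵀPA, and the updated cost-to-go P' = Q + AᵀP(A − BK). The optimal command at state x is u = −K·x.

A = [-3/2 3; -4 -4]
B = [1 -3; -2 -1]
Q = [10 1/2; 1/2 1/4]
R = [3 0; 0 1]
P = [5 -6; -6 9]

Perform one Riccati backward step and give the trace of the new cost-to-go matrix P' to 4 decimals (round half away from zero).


BᵀP = [17.0000 -24.0000; -9.0000 9.0000]
S = R + BᵀPB = [3 0; 0 1] + [65.0000 -27.0000; -27.0000 18.0000] = [68.0000 -27.0000; -27.0000 19.0000]
BᵀPA = [70.5000 147.0000; -22.5000 -63.0000]
K = S⁻¹·BᵀPA = [1.3002 1.9396; 0.6634 -0.5595]
A−BK = [-0.8099 -0.6181; -0.7362 -0.6803]
AᵀP(A−BK) = [6.5142 8.1687; 8.1687 12.6288]
P' = Q + AᵀP(A−BK) = [16.5142 8.6687; 8.6687 12.8788]
tr(P') = 29.3930

29.3930


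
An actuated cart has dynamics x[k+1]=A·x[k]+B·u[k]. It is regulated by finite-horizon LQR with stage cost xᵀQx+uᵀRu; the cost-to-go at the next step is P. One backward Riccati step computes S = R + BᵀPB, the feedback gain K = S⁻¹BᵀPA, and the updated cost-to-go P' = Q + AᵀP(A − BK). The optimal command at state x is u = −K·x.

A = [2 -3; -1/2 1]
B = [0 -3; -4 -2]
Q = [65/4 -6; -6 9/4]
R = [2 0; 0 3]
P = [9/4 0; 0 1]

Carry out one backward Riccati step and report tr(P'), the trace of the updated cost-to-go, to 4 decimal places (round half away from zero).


23.3948

BᵀP = [0.0000 -4.0000; -6.7500 -2.0000]
S = R + BᵀPB = [2 0; 0 3] + [16.0000 8.0000; 8.0000 24.2500] = [18.0000 8.0000; 8.0000 27.2500]
BᵀPA = [2.0000 -4.0000; -12.5000 18.2500]
K = S⁻¹·BᵀPA = [0.3623 -0.5979; -0.5651 0.8453]
A−BK = [0.3048 -0.4642; -0.1811 0.2989]
AᵀP(A−BK) = [1.4622 -2.2386; -2.2386 3.4326]
P' = Q + AᵀP(A−BK) = [17.7122 -8.2386; -8.2386 5.6826]
tr(P') = 23.3948


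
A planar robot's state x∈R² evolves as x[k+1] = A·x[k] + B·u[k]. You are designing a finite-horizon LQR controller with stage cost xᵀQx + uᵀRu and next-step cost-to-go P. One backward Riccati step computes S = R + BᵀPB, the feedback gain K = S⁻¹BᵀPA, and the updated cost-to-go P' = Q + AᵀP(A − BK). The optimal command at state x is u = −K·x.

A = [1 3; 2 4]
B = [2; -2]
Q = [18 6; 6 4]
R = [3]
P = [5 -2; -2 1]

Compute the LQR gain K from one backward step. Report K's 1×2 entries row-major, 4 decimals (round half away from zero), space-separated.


BᵀP = [14.0000 -6.0000]
S = R + BᵀPB = [3] + [40.0000] = [43.0000]
BᵀPA = [2.0000 18.0000]
K = S⁻¹·BᵀPA = [0.0465 0.4186]
A−BK = [0.9070 2.1628; 2.0930 4.8372]
AᵀP(A−BK) = [0.9070 2.1628; 2.1628 5.4651]
P' = Q + AᵀP(A−BK) = [18.9070 8.1628; 8.1628 9.4651]
tr(P') = 28.3721

0.0465 0.4186


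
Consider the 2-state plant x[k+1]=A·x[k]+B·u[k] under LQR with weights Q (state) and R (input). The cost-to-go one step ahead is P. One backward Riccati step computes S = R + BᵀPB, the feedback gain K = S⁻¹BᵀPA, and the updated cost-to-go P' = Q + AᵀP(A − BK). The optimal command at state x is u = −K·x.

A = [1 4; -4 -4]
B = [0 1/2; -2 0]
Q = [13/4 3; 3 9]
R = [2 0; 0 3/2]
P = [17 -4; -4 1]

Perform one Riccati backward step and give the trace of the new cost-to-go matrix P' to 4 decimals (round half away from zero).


BᵀP = [8.0000 -2.0000; 8.5000 -2.0000]
S = R + BᵀPB = [2 0; 0 3/2] + [4.0000 4.0000; 4.0000 4.2500] = [6.0000 4.0000; 4.0000 5.7500]
BᵀPA = [16.0000 40.0000; 16.5000 42.0000]
K = S⁻¹·BᵀPA = [1.4054 3.3514; 1.8919 4.9730]
A−BK = [0.0541 1.5135; -1.1892 2.7027]
AᵀP(A−BK) = [11.2973 28.3243; 28.3243 73.0811]
P' = Q + AᵀP(A−BK) = [14.5473 31.3243; 31.3243 82.0811]
tr(P') = 96.6284

96.6284


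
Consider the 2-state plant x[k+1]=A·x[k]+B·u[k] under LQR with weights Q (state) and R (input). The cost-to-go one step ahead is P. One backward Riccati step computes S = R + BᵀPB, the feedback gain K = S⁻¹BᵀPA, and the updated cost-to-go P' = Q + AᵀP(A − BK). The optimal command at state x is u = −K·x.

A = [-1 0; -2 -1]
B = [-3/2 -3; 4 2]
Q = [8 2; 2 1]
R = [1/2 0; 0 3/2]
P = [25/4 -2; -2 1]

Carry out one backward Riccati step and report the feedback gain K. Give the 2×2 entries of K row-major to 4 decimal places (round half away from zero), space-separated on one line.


BᵀP = [-17.3750 7.0000; -22.7500 8.0000]
S = R + BᵀPB = [1/2 0; 0 3/2] + [54.0625 66.1250; 66.1250 84.2500] = [54.5625 66.1250; 66.1250 85.7500]
BᵀPA = [3.3750 -7.0000; 6.7500 -8.0000]
K = S⁻¹·BᵀPA = [-0.5125 -0.2327; 0.4739 0.0861]
A−BK = [-0.3470 -0.0906; -0.8978 -0.2416]
AᵀP(A−BK) = [0.7807 0.2039; 0.2039 0.0603]
P' = Q + AᵀP(A−BK) = [8.7807 2.2039; 2.2039 1.0603]
tr(P') = 9.8410

-0.5125 -0.2327 0.4739 0.0861


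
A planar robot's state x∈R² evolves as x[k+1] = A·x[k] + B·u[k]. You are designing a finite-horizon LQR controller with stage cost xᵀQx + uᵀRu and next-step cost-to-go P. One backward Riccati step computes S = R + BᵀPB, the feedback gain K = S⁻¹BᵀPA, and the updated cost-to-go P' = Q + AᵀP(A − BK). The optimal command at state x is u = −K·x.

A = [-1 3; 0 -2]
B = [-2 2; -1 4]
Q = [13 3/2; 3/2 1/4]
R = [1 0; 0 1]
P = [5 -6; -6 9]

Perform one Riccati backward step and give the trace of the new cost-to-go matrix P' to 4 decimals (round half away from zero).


20.9284

BᵀP = [-4.0000 3.0000; -14.0000 24.0000]
S = R + BᵀPB = [1 0; 0 1] + [5.0000 4.0000; 4.0000 68.0000] = [6.0000 4.0000; 4.0000 69.0000]
BᵀPA = [4.0000 -18.0000; 14.0000 -90.0000]
K = S⁻¹·BᵀPA = [0.5528 -2.2161; 0.1709 -1.1759]
A−BK = [-0.2362 0.9196; -0.1307 0.4874]
AᵀP(A−BK) = [0.3970 -1.6734; -1.6734 7.2814]
P' = Q + AᵀP(A−BK) = [13.3970 -0.1734; -0.1734 7.5314]
tr(P') = 20.9284


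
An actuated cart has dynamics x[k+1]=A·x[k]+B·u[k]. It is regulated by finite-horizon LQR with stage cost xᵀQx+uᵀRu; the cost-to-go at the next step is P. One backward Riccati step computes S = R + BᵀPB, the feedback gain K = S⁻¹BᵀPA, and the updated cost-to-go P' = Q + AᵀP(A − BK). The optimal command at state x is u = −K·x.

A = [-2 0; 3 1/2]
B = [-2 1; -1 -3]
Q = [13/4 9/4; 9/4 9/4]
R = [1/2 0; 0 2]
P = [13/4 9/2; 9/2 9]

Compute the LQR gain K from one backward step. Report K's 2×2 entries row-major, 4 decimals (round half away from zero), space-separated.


BᵀP = [-11.0000 -18.0000; -10.2500 -22.5000]
S = R + BᵀPB = [1/2 0; 0 2] + [40.0000 43.0000; 43.0000 57.2500] = [40.5000 43.0000; 43.0000 59.2500]
BᵀPA = [-32.0000 -9.0000; -47.0000 -11.2500]
K = S⁻¹·BᵀPA = [0.2270 -0.0899; -0.9580 -0.1246]
A−BK = [-0.5880 -0.0552; 0.3530 0.0362]
AᵀP(A−BK) = [2.2384 0.2656; 0.2656 0.0388]
P' = Q + AᵀP(A−BK) = [5.4884 2.5156; 2.5156 2.2888]
tr(P') = 7.7772

0.2270 -0.0899 -0.9580 -0.1246


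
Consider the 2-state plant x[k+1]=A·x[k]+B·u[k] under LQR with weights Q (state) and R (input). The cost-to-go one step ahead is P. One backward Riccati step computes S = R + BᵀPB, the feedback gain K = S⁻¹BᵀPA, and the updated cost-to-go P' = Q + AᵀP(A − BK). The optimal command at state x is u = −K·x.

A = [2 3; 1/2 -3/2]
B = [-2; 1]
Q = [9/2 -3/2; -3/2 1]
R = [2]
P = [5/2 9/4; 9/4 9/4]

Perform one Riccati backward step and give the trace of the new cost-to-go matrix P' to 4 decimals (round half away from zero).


BᵀP = [-2.7500 -2.2500]
S = R + BᵀPB = [2] + [3.2500] = [5.2500]
BᵀPA = [-6.6250 -4.8750]
K = S⁻¹·BᵀPA = [-1.2619 -0.9286]
A−BK = [-0.5238 1.1429; 1.7619 -0.5714]
AᵀP(A−BK) = [6.7024 3.7857; 3.7857 2.7857]
P' = Q + AᵀP(A−BK) = [11.2024 2.2857; 2.2857 3.7857]
tr(P') = 14.9881

14.9881


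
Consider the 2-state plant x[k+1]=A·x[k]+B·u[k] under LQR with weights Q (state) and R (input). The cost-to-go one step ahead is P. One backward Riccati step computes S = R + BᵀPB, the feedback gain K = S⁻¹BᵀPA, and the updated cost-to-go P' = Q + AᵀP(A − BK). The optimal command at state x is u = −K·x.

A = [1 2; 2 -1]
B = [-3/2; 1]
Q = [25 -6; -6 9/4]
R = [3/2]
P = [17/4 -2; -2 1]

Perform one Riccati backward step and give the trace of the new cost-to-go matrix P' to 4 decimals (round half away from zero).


BᵀP = [-8.3750 4.0000]
S = R + BᵀPB = [3/2] + [16.5625] = [18.0625]
BᵀPA = [-0.3750 -20.7500]
K = S⁻¹·BᵀPA = [-0.0208 -1.1488]
A−BK = [0.9689 0.2768; 2.0208 0.1488]
AᵀP(A−BK) = [0.2422 0.0692; 0.0692 2.1626]
P' = Q + AᵀP(A−BK) = [25.2422 -5.9308; -5.9308 4.4126]
tr(P') = 29.6548

29.6548


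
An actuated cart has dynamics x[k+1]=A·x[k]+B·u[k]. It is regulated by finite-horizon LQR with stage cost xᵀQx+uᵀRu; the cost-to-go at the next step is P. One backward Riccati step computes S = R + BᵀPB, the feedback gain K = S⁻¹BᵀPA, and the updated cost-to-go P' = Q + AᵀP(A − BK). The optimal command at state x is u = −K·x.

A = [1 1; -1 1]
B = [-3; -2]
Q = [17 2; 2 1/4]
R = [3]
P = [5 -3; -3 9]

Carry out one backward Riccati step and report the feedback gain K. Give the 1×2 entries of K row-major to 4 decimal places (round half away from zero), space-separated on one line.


BᵀP = [-9.0000 -9.0000]
S = R + BᵀPB = [3] + [45.0000] = [48.0000]
BᵀPA = [0.0000 -18.0000]
K = S⁻¹·BᵀPA = [0.0000 -0.3750]
A−BK = [1.0000 -0.1250; -1.0000 0.2500]
AᵀP(A−BK) = [20.0000 -4.0000; -4.0000 1.2500]
P' = Q + AᵀP(A−BK) = [37.0000 -2.0000; -2.0000 1.5000]
tr(P') = 38.5000

0.0000 -0.3750


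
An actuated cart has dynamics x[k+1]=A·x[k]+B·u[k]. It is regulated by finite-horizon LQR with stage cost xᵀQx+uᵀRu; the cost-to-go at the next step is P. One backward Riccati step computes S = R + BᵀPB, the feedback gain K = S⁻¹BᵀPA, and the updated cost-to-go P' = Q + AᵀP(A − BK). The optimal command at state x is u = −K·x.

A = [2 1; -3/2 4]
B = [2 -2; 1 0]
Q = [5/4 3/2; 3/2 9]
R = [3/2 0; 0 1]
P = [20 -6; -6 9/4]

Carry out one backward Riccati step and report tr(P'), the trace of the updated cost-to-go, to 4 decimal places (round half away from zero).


BᵀP = [34.0000 -9.7500; -40.0000 12.0000]
S = R + BᵀPB = [3/2 0; 0 1] + [58.2500 -68.0000; -68.0000 80.0000] = [59.7500 -68.0000; -68.0000 81.0000]
BᵀPA = [82.6250 -5.0000; -98.0000 8.0000]
K = S⁻¹·BᵀPA = [0.1327 0.6443; -1.0985 0.6396]
A−BK = [-0.4623 0.9907; -1.6327 3.3557]
AᵀP(A−BK) = [2.4477 -3.0487; -3.0487 6.1043]
P' = Q + AᵀP(A−BK) = [3.6977 -1.5487; -1.5487 15.1043]
tr(P') = 18.8020

18.8020


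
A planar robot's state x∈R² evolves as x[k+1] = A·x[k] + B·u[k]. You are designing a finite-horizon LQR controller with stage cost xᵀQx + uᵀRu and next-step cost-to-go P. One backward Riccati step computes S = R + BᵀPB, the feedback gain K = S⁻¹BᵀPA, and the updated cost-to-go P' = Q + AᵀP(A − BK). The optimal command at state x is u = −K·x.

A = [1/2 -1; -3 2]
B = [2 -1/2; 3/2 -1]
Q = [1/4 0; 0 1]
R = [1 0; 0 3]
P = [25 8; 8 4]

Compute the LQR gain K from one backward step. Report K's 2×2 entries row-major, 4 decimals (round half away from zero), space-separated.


BᵀP = [62.0000 22.0000; -20.5000 -8.0000]
S = R + BᵀPB = [1 0; 0 3] + [157.0000 -53.0000; -53.0000 18.2500] = [158.0000 -53.0000; -53.0000 21.2500]
BᵀPA = [-35.0000 -18.0000; 13.7500 4.5000]
K = S⁻¹·BᵀPA = [-0.0273 -0.2625; 0.5789 -0.4430]
A−BK = [0.8441 -0.6964; -2.3801 1.9508]
AᵀP(A−BK) = [9.3336 -7.5971; -7.5971 6.2680]
P' = Q + AᵀP(A−BK) = [9.5836 -7.5971; -7.5971 7.2680]
tr(P') = 16.8516

-0.0273 -0.2625 0.5789 -0.4430


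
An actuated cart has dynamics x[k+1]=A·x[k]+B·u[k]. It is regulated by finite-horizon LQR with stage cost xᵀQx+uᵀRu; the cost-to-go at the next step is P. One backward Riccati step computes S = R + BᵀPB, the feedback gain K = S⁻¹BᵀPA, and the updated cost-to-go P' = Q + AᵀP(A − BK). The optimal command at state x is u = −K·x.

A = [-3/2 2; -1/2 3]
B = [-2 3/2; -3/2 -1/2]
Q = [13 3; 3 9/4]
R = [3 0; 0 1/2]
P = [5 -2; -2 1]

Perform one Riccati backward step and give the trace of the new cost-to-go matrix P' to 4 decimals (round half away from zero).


BᵀP = [-7.0000 2.5000; 8.5000 -3.5000]
S = R + BᵀPB = [3 0; 0 1/2] + [10.2500 -11.7500; -11.7500 14.5000] = [13.2500 -11.7500; -11.7500 15.0000]
BᵀPA = [9.2500 -6.5000; -11.0000 6.5000]
K = S⁻¹·BᵀPA = [0.1565 -0.3481; -0.6107 0.1607]
A−BK = [-0.2709 1.0628; -0.5705 2.5582]
AᵀP(A−BK) = [0.3342 -0.5129; -0.5129 1.6931]
P' = Q + AᵀP(A−BK) = [13.3342 2.4871; 2.4871 3.9431]
tr(P') = 17.2773

17.2773


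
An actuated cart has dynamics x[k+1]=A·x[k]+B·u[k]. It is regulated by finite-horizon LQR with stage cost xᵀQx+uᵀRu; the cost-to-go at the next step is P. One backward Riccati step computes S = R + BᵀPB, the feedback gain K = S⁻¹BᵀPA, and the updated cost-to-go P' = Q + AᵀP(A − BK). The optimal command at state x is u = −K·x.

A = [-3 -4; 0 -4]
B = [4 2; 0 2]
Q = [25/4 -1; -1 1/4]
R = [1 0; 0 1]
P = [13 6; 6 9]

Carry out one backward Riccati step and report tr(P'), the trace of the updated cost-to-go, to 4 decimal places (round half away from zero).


BᵀP = [52.0000 24.0000; 38.0000 30.0000]
S = R + BᵀPB = [1 0; 0 1] + [208.0000 152.0000; 152.0000 136.0000] = [209.0000 152.0000; 152.0000 137.0000]
BᵀPA = [-156.0000 -304.0000; -114.0000 -272.0000]
K = S⁻¹·BᵀPA = [-0.7314 -0.0550; -0.0206 -1.9244]
A−BK = [-0.0331 0.0687; 0.0412 -0.1512]
AᵀP(A−BK) = [0.5486 0.0412; 0.0412 3.8488]
P' = Q + AᵀP(A−BK) = [6.7986 -0.9588; -0.9588 4.0988]
tr(P') = 10.8974

10.8974


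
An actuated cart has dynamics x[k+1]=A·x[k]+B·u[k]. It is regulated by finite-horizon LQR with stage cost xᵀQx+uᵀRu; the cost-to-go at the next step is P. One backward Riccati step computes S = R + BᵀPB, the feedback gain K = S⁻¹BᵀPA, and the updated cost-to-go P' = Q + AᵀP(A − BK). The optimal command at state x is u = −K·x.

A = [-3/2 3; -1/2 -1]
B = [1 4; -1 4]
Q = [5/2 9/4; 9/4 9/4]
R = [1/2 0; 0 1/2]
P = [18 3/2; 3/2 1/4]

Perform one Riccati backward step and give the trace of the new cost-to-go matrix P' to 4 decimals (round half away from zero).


BᵀP = [16.5000 1.2500; 78.0000 7.0000]
S = R + BᵀPB = [1/2 0; 0 1/2] + [15.2500 71.0000; 71.0000 340.0000] = [15.7500 71.0000; 71.0000 340.5000]
BᵀPA = [-25.3750 48.2500; -120.5000 227.0000]
K = S⁻¹·BᵀPA = [-0.2631 0.9697; -0.2990 0.4645]
A−BK = [-0.0408 0.1724; 0.4330 -1.8882]
AᵀP(A−BK) = [0.1032 -0.3005; -0.3005 1.0278]
P' = Q + AᵀP(A−BK) = [2.6032 1.9495; 1.9495 3.2778]
tr(P') = 5.8809

5.8809


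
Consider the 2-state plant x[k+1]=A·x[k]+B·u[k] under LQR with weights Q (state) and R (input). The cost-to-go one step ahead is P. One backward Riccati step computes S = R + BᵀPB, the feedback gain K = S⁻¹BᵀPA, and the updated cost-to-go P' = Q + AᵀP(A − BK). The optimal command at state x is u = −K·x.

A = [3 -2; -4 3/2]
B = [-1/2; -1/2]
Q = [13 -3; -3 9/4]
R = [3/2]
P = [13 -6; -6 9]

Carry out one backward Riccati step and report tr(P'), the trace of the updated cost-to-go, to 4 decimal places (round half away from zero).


517.7969

BᵀP = [-3.5000 -1.5000]
S = R + BᵀPB = [3/2] + [2.5000] = [4.0000]
BᵀPA = [-4.5000 4.7500]
K = S⁻¹·BᵀPA = [-1.1250 1.1875]
A−BK = [2.4375 -1.4063; -4.5625 2.0938]
AᵀP(A−BK) = [399.9375 -201.6563; -201.6563 102.6094]
P' = Q + AᵀP(A−BK) = [412.9375 -204.6563; -204.6563 104.8594]
tr(P') = 517.7969


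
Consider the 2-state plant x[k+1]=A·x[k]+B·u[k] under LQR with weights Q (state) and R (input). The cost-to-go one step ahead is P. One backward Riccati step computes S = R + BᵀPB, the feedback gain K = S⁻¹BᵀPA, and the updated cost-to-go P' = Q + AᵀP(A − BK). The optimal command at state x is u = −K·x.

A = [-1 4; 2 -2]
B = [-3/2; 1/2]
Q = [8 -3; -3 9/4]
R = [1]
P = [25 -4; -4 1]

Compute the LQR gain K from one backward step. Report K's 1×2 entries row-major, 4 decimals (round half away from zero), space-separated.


0.8268 -2.6929

BᵀP = [-39.5000 6.5000]
S = R + BᵀPB = [1] + [62.5000] = [63.5000]
BᵀPA = [52.5000 -171.0000]
K = S⁻¹·BᵀPA = [0.8268 -2.6929]
A−BK = [0.2402 -0.0394; 1.5866 -0.6535]
AᵀP(A−BK) = [1.5945 -2.6220; -2.6220 7.5118]
P' = Q + AᵀP(A−BK) = [9.5945 -5.6220; -5.6220 9.7618]
tr(P') = 19.3563


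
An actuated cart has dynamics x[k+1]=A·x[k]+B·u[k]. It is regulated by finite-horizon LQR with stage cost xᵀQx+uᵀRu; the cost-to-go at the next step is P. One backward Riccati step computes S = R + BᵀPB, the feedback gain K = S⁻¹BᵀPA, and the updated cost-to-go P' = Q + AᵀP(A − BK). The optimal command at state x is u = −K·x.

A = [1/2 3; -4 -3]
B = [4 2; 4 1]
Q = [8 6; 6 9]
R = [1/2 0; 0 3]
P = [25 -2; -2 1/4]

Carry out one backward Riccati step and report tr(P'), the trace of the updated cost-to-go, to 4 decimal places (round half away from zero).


BᵀP = [92.0000 -7.0000; 48.0000 -3.7500]
S = R + BᵀPB = [1/2 0; 0 3] + [340.0000 177.0000; 177.0000 92.2500] = [340.5000 177.0000; 177.0000 95.2500]
BᵀPA = [74.0000 297.0000; 39.0000 155.2500]
K = S⁻¹·BᵀPA = [0.1318 0.7339; 0.1645 0.2661]
A−BK = [-0.3563 -0.4679; -4.6918 -6.2018]
AᵀP(A−BK) = [2.0801 2.8119; 2.8119 3.9633]
P' = Q + AᵀP(A−BK) = [10.0801 8.8119; 8.8119 12.9633]
tr(P') = 23.0434

23.0434


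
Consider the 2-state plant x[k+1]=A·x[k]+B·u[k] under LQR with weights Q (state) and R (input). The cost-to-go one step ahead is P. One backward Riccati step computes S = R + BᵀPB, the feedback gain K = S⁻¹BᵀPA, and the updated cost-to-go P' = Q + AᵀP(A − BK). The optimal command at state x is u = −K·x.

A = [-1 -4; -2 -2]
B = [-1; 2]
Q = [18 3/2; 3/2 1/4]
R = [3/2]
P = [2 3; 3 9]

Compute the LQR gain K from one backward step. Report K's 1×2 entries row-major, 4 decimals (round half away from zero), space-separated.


-1.2364 -1.6727

BᵀP = [4.0000 15.0000]
S = R + BᵀPB = [3/2] + [26.0000] = [27.5000]
BᵀPA = [-34.0000 -46.0000]
K = S⁻¹·BᵀPA = [-1.2364 -1.6727]
A−BK = [-2.2364 -5.6727; 0.4727 1.3455]
AᵀP(A−BK) = [7.9636 17.1273; 17.1273 39.0545]
P' = Q + AᵀP(A−BK) = [25.9636 18.6273; 18.6273 39.3045]
tr(P') = 65.2682


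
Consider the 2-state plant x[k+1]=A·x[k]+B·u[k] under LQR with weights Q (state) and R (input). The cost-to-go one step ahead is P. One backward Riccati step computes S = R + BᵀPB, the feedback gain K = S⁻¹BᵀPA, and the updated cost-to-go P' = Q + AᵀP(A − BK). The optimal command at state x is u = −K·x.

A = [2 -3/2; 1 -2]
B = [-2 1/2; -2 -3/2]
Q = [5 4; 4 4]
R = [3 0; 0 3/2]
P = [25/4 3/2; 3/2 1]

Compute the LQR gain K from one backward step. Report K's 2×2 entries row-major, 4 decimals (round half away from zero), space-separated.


-0.8167 0.7564 0.2599 0.1230

BᵀP = [-15.5000 -5.0000; 0.8750 -0.7500]
S = R + BᵀPB = [3 0; 0 3/2] + [41.0000 -0.2500; -0.2500 1.5625] = [44.0000 -0.2500; -0.2500 3.0625]
BᵀPA = [-36.0000 33.2500; 1.0000 0.1875]
K = S⁻¹·BᵀPA = [-0.8167 0.7564; 0.2599 0.1230]
A−BK = [0.2367 -0.0487; -0.2436 -0.3028]
AᵀP(A−BK) = [2.3387 -1.8933; -1.8933 1.8898]
P' = Q + AᵀP(A−BK) = [7.3387 2.1067; 2.1067 5.8898]
tr(P') = 13.2285


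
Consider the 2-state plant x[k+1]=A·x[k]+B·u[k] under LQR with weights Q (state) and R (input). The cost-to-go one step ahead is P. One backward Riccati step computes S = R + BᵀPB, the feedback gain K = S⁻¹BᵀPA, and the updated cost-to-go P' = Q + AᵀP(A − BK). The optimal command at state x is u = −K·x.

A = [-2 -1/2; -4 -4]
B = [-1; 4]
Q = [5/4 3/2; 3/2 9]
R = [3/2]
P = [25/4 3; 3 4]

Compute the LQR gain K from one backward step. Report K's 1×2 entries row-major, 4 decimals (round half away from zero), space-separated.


BᵀP = [5.7500 13.0000]
S = R + BᵀPB = [3/2] + [46.2500] = [47.7500]
BᵀPA = [-63.5000 -54.8750]
K = S⁻¹·BᵀPA = [-1.3298 -1.1492]
A−BK = [-3.3298 -1.6492; 1.3194 0.5969]
AᵀP(A−BK) = [52.5550 27.2749; 27.2749 14.4993]
P' = Q + AᵀP(A−BK) = [53.8050 28.7749; 28.7749 23.4993]
tr(P') = 77.3043

-1.3298 -1.1492


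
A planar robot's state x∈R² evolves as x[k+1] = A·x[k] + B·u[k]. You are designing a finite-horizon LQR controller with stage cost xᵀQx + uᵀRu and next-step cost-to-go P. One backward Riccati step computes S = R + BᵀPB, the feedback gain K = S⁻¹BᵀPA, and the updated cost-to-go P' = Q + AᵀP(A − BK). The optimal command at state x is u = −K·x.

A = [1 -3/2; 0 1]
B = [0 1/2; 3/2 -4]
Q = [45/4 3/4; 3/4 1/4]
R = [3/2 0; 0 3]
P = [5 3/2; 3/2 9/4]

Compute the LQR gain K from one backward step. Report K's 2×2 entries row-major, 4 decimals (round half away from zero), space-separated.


0.4712 -0.5183 0.0681 -0.2749

BᵀP = [2.2500 3.3750; -3.5000 -8.2500]
S = R + BᵀPB = [3/2 0; 0 3] + [5.0625 -12.3750; -12.3750 31.2500] = [6.5625 -12.3750; -12.3750 34.2500]
BᵀPA = [2.2500 0.0000; -3.5000 -3.0000]
K = S⁻¹·BᵀPA = [0.4712 -0.5183; 0.0681 -0.2749]
A−BK = [0.9660 -1.3626; -0.4346 0.6780]
AᵀP(A−BK) = [4.1780 -5.7958; -5.7958 8.1754]
P' = Q + AᵀP(A−BK) = [15.4280 -5.0458; -5.0458 8.4254]
tr(P') = 23.8534


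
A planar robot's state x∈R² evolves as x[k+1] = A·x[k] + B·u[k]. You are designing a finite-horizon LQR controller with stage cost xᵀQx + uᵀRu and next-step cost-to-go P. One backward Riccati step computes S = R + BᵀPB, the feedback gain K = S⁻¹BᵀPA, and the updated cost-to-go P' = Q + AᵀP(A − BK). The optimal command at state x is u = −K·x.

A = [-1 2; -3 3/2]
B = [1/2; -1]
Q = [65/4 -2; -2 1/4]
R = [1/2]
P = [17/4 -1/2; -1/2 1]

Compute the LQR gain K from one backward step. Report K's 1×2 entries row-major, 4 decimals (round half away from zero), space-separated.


BᵀP = [2.6250 -1.2500]
S = R + BᵀPB = [1/2] + [2.5625] = [3.0625]
BᵀPA = [1.1250 3.3750]
K = S⁻¹·BᵀPA = [0.3673 1.1020]
A−BK = [-1.1837 1.4490; -2.6327 2.6020]
AᵀP(A−BK) = [9.8367 -10.4898; -10.4898 12.5306]
P' = Q + AᵀP(A−BK) = [26.0867 -12.4898; -12.4898 12.7806]
tr(P') = 38.8673

0.3673 1.1020


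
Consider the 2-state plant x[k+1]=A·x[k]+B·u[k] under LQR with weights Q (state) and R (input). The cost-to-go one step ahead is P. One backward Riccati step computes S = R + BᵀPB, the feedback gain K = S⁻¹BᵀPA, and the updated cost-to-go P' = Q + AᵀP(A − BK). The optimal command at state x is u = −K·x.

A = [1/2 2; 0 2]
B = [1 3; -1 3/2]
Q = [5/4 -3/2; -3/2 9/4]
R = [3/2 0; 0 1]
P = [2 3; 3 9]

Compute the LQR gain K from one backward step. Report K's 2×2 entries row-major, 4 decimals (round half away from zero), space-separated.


0.1042 -0.4727 0.0981 0.9106

BᵀP = [-1.0000 -6.0000; 10.5000 22.5000]
S = R + BᵀPB = [3/2 0; 0 1] + [5.0000 -12.0000; -12.0000 65.2500] = [6.5000 -12.0000; -12.0000 66.2500]
BᵀPA = [-0.5000 -14.0000; 5.2500 66.0000]
K = S⁻¹·BᵀPA = [0.1042 -0.4727; 0.0981 0.9106]
A−BK = [0.1014 -0.2590; -0.0430 0.1614]
AᵀP(A−BK) = [0.0370 -0.0170; -0.0170 1.2822]
P' = Q + AᵀP(A−BK) = [1.2870 -1.5170; -1.5170 3.5322]
tr(P') = 4.8191


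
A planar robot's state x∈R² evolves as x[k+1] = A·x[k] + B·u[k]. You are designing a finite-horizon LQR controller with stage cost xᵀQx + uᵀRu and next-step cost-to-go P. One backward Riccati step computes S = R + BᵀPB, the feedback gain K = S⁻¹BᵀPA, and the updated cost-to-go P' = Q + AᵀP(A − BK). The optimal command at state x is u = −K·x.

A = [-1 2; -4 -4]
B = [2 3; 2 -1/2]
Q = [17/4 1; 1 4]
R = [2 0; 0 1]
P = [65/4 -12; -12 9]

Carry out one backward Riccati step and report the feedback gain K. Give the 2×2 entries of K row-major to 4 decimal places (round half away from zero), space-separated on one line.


BᵀP = [8.5000 -6.0000; 54.7500 -40.5000]
S = R + BᵀPB = [2 0; 0 1] + [5.0000 28.5000; 28.5000 184.5000] = [7.0000 28.5000; 28.5000 185.5000]
BᵀPA = [15.5000 41.0000; 107.2500 271.5000]
K = S⁻¹·BᵀPA = [-0.3730 -0.2720; 0.6355 1.5054]
A−BK = [-2.1604 -1.9722; -2.9362 -2.7033]
AᵀP(A−BK) = [1.8769 2.2617; 2.2617 3.4355]
P' = Q + AᵀP(A−BK) = [6.1269 3.2617; 3.2617 7.4355]
tr(P') = 13.5623

-0.3730 -0.2720 0.6355 1.5054


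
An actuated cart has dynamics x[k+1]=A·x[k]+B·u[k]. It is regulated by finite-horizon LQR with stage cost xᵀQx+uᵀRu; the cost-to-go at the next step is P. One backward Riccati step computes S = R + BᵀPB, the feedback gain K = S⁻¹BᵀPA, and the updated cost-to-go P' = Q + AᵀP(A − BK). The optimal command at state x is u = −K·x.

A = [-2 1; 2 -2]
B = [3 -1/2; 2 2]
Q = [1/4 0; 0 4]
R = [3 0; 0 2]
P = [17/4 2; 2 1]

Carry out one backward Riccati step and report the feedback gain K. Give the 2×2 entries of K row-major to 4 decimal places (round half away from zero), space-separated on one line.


BᵀP = [16.7500 8.0000; 1.8750 1.0000]
S = R + BᵀPB = [3 0; 0 2] + [66.2500 7.6250; 7.6250 1.0625] = [69.2500 7.6250; 7.6250 3.0625]
BᵀPA = [-17.5000 0.7500; -1.7500 -0.1250]
K = S⁻¹·BᵀPA = [-0.2615 0.0211; 0.0796 -0.0934]
A−BK = [-1.1758 0.8900; 2.3638 -1.8555]
AᵀP(A−BK) = [0.5635 -0.2940; -0.2940 0.2225]
P' = Q + AᵀP(A−BK) = [0.8135 -0.2940; -0.2940 4.2225]
tr(P') = 5.0360

-0.2615 0.0211 0.0796 -0.0934


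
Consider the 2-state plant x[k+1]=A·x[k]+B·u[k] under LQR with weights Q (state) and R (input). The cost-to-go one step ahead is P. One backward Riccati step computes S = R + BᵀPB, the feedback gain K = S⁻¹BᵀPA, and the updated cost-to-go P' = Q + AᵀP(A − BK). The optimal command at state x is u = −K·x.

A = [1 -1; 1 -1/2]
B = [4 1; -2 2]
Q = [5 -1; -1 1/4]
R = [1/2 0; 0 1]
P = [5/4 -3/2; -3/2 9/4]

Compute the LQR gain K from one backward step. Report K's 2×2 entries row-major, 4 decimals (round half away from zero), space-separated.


0.0279 -0.1000 0.3073 -0.2000

BᵀP = [8.0000 -10.5000; -1.7500 3.0000]
S = R + BᵀPB = [1/2 0; 0 1] + [53.0000 -13.0000; -13.0000 4.2500] = [53.5000 -13.0000; -13.0000 5.2500]
BᵀPA = [-2.5000 -2.7500; 1.2500 0.2500]
K = S⁻¹·BᵀPA = [0.0279 -0.1000; 0.3073 -0.2000]
A−BK = [0.5810 -0.4000; 0.4413 -0.3000]
AᵀP(A−BK) = [0.1858 -0.1250; -0.1250 0.0875]
P' = Q + AᵀP(A−BK) = [5.1858 -1.1250; -1.1250 0.3375]
tr(P') = 5.5233


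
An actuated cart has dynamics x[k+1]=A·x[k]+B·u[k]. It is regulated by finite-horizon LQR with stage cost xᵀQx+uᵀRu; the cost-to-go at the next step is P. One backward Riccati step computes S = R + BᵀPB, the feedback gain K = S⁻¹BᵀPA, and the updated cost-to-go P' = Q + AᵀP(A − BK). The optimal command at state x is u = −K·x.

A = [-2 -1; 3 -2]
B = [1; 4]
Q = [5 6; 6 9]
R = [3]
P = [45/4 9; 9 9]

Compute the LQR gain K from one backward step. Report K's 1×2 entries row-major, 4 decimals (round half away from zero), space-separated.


BᵀP = [47.2500 45.0000]
S = R + BᵀPB = [3] + [227.2500] = [230.2500]
BᵀPA = [40.5000 -137.2500]
K = S⁻¹·BᵀPA = [0.1759 -0.5961]
A−BK = [-2.1759 -0.4039; 2.2964 0.3844]
AᵀP(A−BK) = [10.8762 1.6417; 1.6417 1.4365]
P' = Q + AᵀP(A−BK) = [15.8762 7.6417; 7.6417 10.4365]
tr(P') = 26.3127

0.1759 -0.5961


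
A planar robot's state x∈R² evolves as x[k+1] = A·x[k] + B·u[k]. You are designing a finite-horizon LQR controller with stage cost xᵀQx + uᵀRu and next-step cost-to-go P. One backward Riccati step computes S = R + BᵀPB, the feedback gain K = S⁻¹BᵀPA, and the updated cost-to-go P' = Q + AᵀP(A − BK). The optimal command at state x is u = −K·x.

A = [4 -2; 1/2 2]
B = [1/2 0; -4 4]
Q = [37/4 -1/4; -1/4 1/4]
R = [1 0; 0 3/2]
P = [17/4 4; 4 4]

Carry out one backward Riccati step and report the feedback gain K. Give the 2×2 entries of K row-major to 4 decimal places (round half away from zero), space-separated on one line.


BᵀP = [-13.8750 -14.0000; 16.0000 16.0000]
S = R + BᵀPB = [1 0; 0 3/2] + [49.0625 -56.0000; -56.0000 64.0000] = [50.0625 -56.0000; -56.0000 65.5000]
BᵀPA = [-62.5000 -0.2500; 72.0000 0.0000]
K = S⁻¹·BᵀPA = [-0.4315 -0.1144; 0.7303 -0.0978]
A−BK = [4.2158 -1.9428; -4.1473 1.9336]
AᵀP(A−BK) = [5.4481 -2.1079; -2.1079 0.9714]
P' = Q + AᵀP(A−BK) = [14.6981 -2.3579; -2.3579 1.2214]
tr(P') = 15.9195

-0.4315 -0.1144 0.7303 -0.0978


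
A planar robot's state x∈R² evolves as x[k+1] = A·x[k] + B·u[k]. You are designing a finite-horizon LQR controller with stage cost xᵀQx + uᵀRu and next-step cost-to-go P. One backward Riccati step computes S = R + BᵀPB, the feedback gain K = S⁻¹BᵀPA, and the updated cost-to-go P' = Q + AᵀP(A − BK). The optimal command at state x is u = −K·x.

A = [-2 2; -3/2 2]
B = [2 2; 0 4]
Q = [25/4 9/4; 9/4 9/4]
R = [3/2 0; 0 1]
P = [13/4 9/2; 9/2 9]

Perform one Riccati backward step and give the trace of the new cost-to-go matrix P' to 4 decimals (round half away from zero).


BᵀP = [6.5000 9.0000; 24.5000 45.0000]
S = R + BᵀPB = [3/2 0; 0 1] + [13.0000 49.0000; 49.0000 229.0000] = [14.5000 49.0000; 49.0000 230.0000]
BᵀPA = [-26.5000 31.0000; -116.5000 139.0000]
K = S⁻¹·BᵀPA = [-0.4138 0.3415; -0.4184 0.5316]
A−BK = [-0.3357 0.2537; 0.1734 -0.1263]
AᵀP(A−BK) = [0.5448 -0.5195; -0.5195 0.5219]
P' = Q + AᵀP(A−BK) = [6.7948 1.7305; 1.7305 2.7719]
tr(P') = 9.5668

9.5668


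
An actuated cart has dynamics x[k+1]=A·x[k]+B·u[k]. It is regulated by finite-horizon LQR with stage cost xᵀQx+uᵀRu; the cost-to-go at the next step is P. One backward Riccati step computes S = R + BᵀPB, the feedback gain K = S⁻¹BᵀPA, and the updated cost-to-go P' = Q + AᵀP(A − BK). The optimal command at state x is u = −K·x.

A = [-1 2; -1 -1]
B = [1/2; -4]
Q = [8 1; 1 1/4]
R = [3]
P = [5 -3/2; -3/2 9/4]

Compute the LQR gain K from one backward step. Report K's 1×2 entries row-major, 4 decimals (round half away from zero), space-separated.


0.0270 0.5784

BᵀP = [8.5000 -9.7500]
S = R + BᵀPB = [3] + [43.2500] = [46.2500]
BᵀPA = [1.2500 26.7500]
K = S⁻¹·BᵀPA = [0.0270 0.5784]
A−BK = [-1.0135 1.7108; -0.8919 1.3135]
AᵀP(A−BK) = [4.2162 -6.9730; -6.9730 12.7784]
P' = Q + AᵀP(A−BK) = [12.2162 -5.9730; -5.9730 13.0284]
tr(P') = 25.2446


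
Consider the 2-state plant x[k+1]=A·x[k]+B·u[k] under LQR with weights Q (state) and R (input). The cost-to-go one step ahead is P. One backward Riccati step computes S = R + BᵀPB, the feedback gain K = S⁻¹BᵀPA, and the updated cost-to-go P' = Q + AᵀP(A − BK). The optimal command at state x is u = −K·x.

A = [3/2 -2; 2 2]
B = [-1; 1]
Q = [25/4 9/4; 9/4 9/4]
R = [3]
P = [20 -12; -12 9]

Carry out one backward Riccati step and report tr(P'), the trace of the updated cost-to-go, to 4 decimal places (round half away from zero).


BᵀP = [-32.0000 21.0000]
S = R + BᵀPB = [3] + [53.0000] = [56.0000]
BᵀPA = [-6.0000 106.0000]
K = S⁻¹·BᵀPA = [-0.1071 1.8929]
A−BK = [1.3929 -0.1071; 2.1071 0.1071]
AᵀP(A−BK) = [8.3571 -0.6429; -0.6429 11.3571]
P' = Q + AᵀP(A−BK) = [14.6071 1.6071; 1.6071 13.6071]
tr(P') = 28.2143

28.2143


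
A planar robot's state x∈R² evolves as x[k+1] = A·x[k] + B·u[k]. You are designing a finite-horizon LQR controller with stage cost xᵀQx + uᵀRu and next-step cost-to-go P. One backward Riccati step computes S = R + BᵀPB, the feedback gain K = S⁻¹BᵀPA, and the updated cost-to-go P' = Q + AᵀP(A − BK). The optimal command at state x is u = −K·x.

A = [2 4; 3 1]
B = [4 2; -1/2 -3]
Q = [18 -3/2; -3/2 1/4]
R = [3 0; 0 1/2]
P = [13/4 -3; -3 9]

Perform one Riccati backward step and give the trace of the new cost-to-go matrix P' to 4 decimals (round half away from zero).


26.2062

BᵀP = [14.5000 -16.5000; 15.5000 -33.0000]
S = R + BᵀPB = [3 0; 0 1/2] + [66.2500 78.5000; 78.5000 130.0000] = [69.2500 78.5000; 78.5000 130.5000]
BᵀPA = [-20.5000 41.5000; -68.0000 29.0000]
K = S⁻¹·BᵀPA = [0.9262 1.0920; -1.0782 -0.4346]
A−BK = [0.4516 0.5014; 0.2284 0.2421]
AᵀP(A−BK) = [3.6684 3.8305; 3.8305 4.2878]
P' = Q + AᵀP(A−BK) = [21.6684 2.3305; 2.3305 4.5378]
tr(P') = 26.2062


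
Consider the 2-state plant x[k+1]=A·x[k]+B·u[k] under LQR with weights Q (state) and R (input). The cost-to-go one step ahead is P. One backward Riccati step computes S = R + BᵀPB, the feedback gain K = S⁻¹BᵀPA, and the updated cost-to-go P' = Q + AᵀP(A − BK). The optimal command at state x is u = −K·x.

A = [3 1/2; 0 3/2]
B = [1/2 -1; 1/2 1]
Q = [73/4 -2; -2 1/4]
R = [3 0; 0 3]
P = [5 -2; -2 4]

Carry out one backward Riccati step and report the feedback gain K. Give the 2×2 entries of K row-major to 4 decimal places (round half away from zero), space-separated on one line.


BᵀP = [1.5000 1.0000; -7.0000 6.0000]
S = R + BᵀPB = [3 0; 0 3] + [1.2500 -0.5000; -0.5000 13.0000] = [4.2500 -0.5000; -0.5000 16.0000]
BᵀPA = [4.5000 2.2500; -21.0000 5.5000]
K = S⁻¹·BᵀPA = [0.9077 0.5720; -1.2841 0.3616]
A−BK = [1.2620 0.5756; 0.8303 0.8524]
AᵀP(A−BK) = [13.9483 3.5203; 3.5203 3.9742]
P' = Q + AᵀP(A−BK) = [32.1983 1.5203; 1.5203 4.2242]
tr(P') = 36.4225

0.9077 0.5720 -1.2841 0.3616


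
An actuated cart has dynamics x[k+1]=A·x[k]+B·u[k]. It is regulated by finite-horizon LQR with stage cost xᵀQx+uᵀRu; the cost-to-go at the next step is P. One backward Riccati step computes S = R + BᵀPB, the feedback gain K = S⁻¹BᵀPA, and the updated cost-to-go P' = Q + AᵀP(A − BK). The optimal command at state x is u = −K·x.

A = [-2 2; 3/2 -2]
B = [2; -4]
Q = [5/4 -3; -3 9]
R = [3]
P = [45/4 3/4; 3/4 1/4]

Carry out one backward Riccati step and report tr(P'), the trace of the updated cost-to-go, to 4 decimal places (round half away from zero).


BᵀP = [19.5000 0.5000]
S = R + BᵀPB = [3] + [37.0000] = [40.0000]
BᵀPA = [-38.2500 38.0000]
K = S⁻¹·BᵀPA = [-0.9563 0.9500]
A−BK = [-0.0875 0.1000; -2.3250 1.8000]
AᵀP(A−BK) = [4.4859 -4.1625; -4.1625 3.9000]
P' = Q + AᵀP(A−BK) = [5.7359 -7.1625; -7.1625 12.9000]
tr(P') = 18.6359

18.6359


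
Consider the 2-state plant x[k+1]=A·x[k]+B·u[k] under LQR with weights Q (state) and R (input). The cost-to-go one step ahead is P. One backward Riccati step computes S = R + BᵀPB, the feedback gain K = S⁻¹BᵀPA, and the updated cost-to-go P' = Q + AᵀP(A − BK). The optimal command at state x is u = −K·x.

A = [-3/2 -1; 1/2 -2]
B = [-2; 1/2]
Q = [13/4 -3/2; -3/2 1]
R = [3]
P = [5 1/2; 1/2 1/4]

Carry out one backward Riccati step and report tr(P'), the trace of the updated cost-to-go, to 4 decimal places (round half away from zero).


7.6948

BᵀP = [-9.7500 -0.8750]
S = R + BᵀPB = [3] + [19.0625] = [22.0625]
BᵀPA = [14.1875 11.5000]
K = S⁻¹·BᵀPA = [0.6431 0.5212]
A−BK = [-0.2139 0.0425; 0.1785 -2.2606]
AᵀP(A−BK) = [1.4391 1.1048; 1.1048 2.0057]
P' = Q + AᵀP(A−BK) = [4.6891 -0.3952; -0.3952 3.0057]
tr(P') = 7.6948


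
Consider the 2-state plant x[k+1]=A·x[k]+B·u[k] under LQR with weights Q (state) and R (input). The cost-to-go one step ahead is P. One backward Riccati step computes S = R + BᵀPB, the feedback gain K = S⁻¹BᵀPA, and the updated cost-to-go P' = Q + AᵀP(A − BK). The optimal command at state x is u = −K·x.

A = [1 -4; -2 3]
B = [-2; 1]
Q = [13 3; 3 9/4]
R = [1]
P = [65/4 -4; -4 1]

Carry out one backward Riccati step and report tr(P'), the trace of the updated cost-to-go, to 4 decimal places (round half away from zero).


20.1235

BᵀP = [-36.5000 9.0000]
S = R + BᵀPB = [1] + [82.0000] = [83.0000]
BᵀPA = [-54.5000 173.0000]
K = S⁻¹·BᵀPA = [-0.6566 2.0843]
A−BK = [-0.3133 0.1687; -1.3434 0.9157]
AᵀP(A−BK) = [0.4639 -1.4036; -1.4036 4.4096]
P' = Q + AᵀP(A−BK) = [13.4639 1.5964; 1.5964 6.6596]
tr(P') = 20.1235


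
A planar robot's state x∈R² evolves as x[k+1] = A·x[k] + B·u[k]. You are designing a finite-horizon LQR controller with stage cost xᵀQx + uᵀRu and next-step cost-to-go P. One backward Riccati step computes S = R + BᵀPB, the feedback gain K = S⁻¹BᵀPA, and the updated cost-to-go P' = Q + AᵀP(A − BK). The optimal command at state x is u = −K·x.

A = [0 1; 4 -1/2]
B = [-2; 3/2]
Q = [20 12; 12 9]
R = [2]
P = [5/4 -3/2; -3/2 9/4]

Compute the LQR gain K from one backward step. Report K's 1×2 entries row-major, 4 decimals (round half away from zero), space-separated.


BᵀP = [-4.7500 6.3750]
S = R + BᵀPB = [2] + [19.0625] = [21.0625]
BᵀPA = [25.5000 -7.9375]
K = S⁻¹·BᵀPA = [1.2107 -0.3769]
A−BK = [2.4214 0.2463; 2.1840 0.0653]
AᵀP(A−BK) = [5.1276 -0.8902; -0.8902 0.3212]
P' = Q + AᵀP(A−BK) = [25.1276 11.1098; 11.1098 9.3212]
tr(P') = 34.4488

1.2107 -0.3769


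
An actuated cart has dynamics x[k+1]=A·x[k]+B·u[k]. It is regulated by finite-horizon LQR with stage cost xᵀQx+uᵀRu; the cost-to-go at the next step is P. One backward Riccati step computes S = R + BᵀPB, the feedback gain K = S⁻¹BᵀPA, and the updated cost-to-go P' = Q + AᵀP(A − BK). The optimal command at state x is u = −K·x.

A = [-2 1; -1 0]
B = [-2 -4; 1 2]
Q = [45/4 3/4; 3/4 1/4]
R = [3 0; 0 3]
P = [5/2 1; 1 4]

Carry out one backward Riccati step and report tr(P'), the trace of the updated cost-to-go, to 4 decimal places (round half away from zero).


BᵀP = [-4.0000 2.0000; -8.0000 4.0000]
S = R + BᵀPB = [3 0; 0 3] + [10.0000 20.0000; 20.0000 40.0000] = [13.0000 20.0000; 20.0000 43.0000]
BᵀPA = [6.0000 -4.0000; 12.0000 -8.0000]
K = S⁻¹·BᵀPA = [0.1132 -0.0755; 0.2264 -0.1509]
A−BK = [-0.8679 0.2453; -1.5660 0.3774]
AᵀP(A−BK) = [14.6038 -3.7358; -3.7358 0.9906]
P' = Q + AᵀP(A−BK) = [25.8538 -2.9858; -2.9858 1.2406]
tr(P') = 27.0943

27.0943


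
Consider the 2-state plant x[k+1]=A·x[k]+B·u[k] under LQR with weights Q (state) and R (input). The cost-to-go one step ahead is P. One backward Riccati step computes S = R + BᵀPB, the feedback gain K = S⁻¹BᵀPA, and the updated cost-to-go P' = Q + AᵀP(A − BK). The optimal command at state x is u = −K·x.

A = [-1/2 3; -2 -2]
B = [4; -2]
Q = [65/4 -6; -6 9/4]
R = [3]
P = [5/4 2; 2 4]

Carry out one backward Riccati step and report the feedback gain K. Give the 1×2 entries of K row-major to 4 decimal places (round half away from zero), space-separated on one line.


-0.0714 0.4286

BᵀP = [1.0000 0.0000]
S = R + BᵀPB = [3] + [4.0000] = [7.0000]
BᵀPA = [-0.5000 3.0000]
K = S⁻¹·BᵀPA = [-0.0714 0.4286]
A−BK = [-0.2143 1.2857; -2.1429 -1.1429]
AᵀP(A−BK) = [20.2768 4.3393; 4.3393 1.9643]
P' = Q + AᵀP(A−BK) = [36.5268 -1.6607; -1.6607 4.2143]
tr(P') = 40.7411


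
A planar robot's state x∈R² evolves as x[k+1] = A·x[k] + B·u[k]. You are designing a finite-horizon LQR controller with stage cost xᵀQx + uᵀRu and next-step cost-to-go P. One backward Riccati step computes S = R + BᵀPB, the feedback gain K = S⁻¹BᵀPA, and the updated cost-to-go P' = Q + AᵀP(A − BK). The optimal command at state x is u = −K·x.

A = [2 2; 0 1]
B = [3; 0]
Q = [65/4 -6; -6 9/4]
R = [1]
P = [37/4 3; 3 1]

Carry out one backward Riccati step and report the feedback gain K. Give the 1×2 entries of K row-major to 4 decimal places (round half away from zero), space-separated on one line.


BᵀP = [27.7500 9.0000]
S = R + BᵀPB = [1] + [83.2500] = [84.2500]
BᵀPA = [55.5000 64.5000]
K = S⁻¹·BᵀPA = [0.6588 0.7656]
A−BK = [0.0237 -0.2967; 0.0000 1.0000]
AᵀP(A−BK) = [0.4392 0.5104; 0.5104 0.6202]
P' = Q + AᵀP(A−BK) = [16.6892 -5.4896; -5.4896 2.8702]
tr(P') = 19.5593

0.6588 0.7656


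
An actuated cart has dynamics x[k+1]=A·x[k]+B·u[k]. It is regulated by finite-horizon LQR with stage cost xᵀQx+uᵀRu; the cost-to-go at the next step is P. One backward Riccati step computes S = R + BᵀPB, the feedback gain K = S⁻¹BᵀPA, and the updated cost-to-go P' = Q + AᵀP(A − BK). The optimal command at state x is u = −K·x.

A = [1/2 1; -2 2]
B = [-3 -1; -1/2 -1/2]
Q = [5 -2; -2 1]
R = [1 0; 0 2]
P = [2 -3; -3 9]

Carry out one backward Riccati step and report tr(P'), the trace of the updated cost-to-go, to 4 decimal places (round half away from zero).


BᵀP = [-4.5000 4.5000; -0.5000 -1.5000]
S = R + BᵀPB = [1 0; 0 2] + [11.2500 2.2500; 2.2500 1.2500] = [12.2500 2.2500; 2.2500 3.2500]
BᵀPA = [-11.2500 4.5000; 2.7500 -3.5000]
K = S⁻¹·BᵀPA = [-1.2302 0.6475; 1.6978 -1.5252]
A−BK = [-1.4928 1.4173; -1.7662 1.5612]
AᵀP(A−BK) = [23.9910 -20.5216; -20.5216 17.7482]
P' = Q + AᵀP(A−BK) = [28.9910 -22.5216; -22.5216 18.7482]
tr(P') = 47.7392

47.7392
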